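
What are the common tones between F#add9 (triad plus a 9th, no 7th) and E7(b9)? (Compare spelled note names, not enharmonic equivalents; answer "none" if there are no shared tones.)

F#add9: F# A# C# G#
E7(b9): E G# B D F
Common to both → G#.

G#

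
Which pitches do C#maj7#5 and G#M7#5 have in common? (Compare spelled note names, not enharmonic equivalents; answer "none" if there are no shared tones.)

B#

C#maj7#5: C# E# G## B#
G#M7#5: G# B# D## F##
Common to both → B#.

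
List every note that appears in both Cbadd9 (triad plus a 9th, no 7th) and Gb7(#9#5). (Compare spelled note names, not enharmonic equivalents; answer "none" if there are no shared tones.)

Gb

Cbadd9: Cb Eb Gb Db
Gb7(#9#5): Gb Bb D Fb A
Common to both → Gb.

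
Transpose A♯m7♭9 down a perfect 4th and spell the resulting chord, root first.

Transposed root: A# → E# (perfect 4th down). So we spell E# minor seventh flat nine:
- root: E#
- minor 3rd: G#
- perfect 5th: B#
- minor 7th: D#
- minor 9th: F#

E# – G# – B# – D# – F#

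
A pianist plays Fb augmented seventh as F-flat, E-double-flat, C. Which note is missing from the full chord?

A-flat

The full Fb augmented seventh chord is F-flat, A-flat, C, E-double-flat.
Comparing with the voicing, the major 3rd (3rd) — A-flat — is absent.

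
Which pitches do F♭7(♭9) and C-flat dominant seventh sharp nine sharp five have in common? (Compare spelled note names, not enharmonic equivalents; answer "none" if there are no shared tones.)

Cb

F♭7(♭9) = Fb, Ab, Cb, Ebb, Gbb.
C-flat dominant seventh sharp nine sharp five = Cb, Eb, G, Bbb, D.
Shared: Cb.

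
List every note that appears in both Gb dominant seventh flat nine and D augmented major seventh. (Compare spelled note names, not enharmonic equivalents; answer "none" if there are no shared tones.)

none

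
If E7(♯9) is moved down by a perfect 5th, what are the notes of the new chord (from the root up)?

A perfect 5th down from E is A, so the new chord is A dominant seventh sharp nine.
Root: A
Major 3rd (3rd): C♯
Perfect 5th (5th): E
Minor 7th (7th): G
Augmented 9th (9th): B♯

A  C♯  E  G  B♯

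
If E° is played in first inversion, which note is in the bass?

E° in root position is E–G–Bb.
First inversion places the third in the bass, which is G.

G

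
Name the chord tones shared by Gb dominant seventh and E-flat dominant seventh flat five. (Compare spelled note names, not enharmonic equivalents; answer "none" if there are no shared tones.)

Gb dominant seventh: G-flat B-flat D-flat F-flat
E-flat dominant seventh flat five: E-flat G B-double-flat D-flat
Common to both → D-flat.

D-flat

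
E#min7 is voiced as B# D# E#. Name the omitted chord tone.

G#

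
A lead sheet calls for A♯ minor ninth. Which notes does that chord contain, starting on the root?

A♯, C♯, E♯, G♯, B♯

A♯ minor ninth is a minor ninth built on A♯.
A♯ — root
C♯ — minor 3rd
E♯ — perfect 5th
G♯ — minor 7th
B♯ — major 9th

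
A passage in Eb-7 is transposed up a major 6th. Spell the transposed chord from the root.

Transposed root: Eb → C (major 6th up). So we spell C minor seventh:
C — root
Eb — minor 3rd
G — perfect 5th
Bb — minor 7th

C, Eb, G, Bb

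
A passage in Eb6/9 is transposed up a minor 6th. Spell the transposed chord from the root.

C♭  E♭  G♭  A♭  D♭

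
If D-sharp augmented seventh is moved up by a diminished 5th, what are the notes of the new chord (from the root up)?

A diminished 5th up from D-sharp is A, so the new chord is A augmented seventh.
- root: A
- major 3rd: C-sharp
- augmented 5th: E-sharp
- minor 7th: G

A  C-sharp  E-sharp  G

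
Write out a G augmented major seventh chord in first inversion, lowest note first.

B, D-sharp, F-sharp, G

G augmented major seventh = G–B–D-sharp–F-sharp; first inversion → third (B) lowest.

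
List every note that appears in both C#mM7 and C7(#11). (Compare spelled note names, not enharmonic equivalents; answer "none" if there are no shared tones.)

C#mM7: C# E G# B#
C7(#11): C E G Bb F#
Common to both → E.

E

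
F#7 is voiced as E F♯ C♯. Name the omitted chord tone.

A♯

F#7 = F♯, A♯, C♯, E. The voicing lacks the 3rd (major 3rd), A♯.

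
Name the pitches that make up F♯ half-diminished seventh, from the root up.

F-sharp – A – C – E

F♯ half-diminished seventh: half-diminished seventh on F-sharp.
root → F-sharp
3rd (minor 3rd) → A
5th (diminished 5th) → C
7th (minor 7th) → E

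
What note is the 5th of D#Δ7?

A#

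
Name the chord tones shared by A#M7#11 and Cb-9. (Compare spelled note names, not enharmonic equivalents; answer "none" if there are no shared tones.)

A#M7#11: A# C## E# G## D##
Cb-9: Cb Ebb Gb Bbb Db
Common to both → none.

none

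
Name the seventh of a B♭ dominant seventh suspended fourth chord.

B♭ dominant seventh suspended fourth is built on B-flat; its 7th is a minor 7th above the root.
A seventh above B uses the letter A, and the minor 7th above B-flat is A-flat.

A-flat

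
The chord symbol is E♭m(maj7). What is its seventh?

D

Root of E♭m(maj7) = Eb. The 7th is a major 7th: Eb up a major 7th → D.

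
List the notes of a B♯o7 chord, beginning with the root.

B#  D#  F#  A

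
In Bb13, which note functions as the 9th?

Bb13 is built on Bb; its 9th is a major 9th above the root.
A second above B uses the letter C, and the major 9th above Bb is C.

C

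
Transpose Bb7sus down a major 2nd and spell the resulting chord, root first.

Ab, Db, Eb, Gb

A major 2nd down from Bb is Ab, so the new chord is Ab dominant seventh suspended fourth.
root → Ab
4th (perfect 4th) → Db
5th (perfect 5th) → Eb
7th (minor 7th) → Gb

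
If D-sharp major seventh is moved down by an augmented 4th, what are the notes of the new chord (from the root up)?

A, C#, E, G#

Transposed root: D# → A (augmented 4th down). So we spell A major seventh:
- root: A
- major 3rd: C#
- perfect 5th: E
- major 7th: G#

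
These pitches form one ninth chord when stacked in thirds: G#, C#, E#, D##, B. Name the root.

Stacking in thirds gives C# – E# – G# – B – D##, so C# is the root — C# dominant seventh sharp nine.

C#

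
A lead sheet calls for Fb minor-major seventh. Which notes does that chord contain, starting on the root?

Fb minor-major seventh is a minor-major seventh built on F-flat.
Root: F-flat
Minor 3rd (3rd): A-double-flat
Perfect 5th (5th): C-flat
Major 7th (7th): E-flat

F-flat, A-double-flat, C-flat, E-flat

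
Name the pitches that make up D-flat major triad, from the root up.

Root D-flat, quality major triad:
root → D-flat
3rd (major 3rd) → F
5th (perfect 5th) → A-flat

D-flat, F, A-flat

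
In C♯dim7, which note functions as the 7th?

Bb

C♯dim7 is built on C#; its 7th is a diminished 7th above the root.
A seventh above C uses the letter B, and the diminished 7th above C# is Bb.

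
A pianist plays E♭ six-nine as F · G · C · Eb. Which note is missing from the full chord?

Bb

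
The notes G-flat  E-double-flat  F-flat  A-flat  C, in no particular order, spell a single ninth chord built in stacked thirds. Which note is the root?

F-flat

Arranged so that each adjacent pair is a third by letter name: F-flat – A-flat – C – E-double-flat – G-flat.
The bottom of that stack, F-flat, is the root (this is F-flat dominant ninth sharp five).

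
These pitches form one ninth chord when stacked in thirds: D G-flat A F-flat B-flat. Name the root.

G-flat

Stacking in thirds gives G-flat – B-flat – D – F-flat – A, so G-flat is the root — G-flat dominant seventh sharp nine sharp five.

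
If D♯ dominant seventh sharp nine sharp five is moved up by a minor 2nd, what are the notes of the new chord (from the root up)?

Transposed root: D-sharp → E (minor 2nd up). So we spell E dominant seventh sharp nine sharp five:
Root: E
Major 3rd (3rd): G-sharp
Augmented 5th (5th): B-sharp
Minor 7th (7th): D
Augmented 9th (9th): F-double-sharp

E, G-sharp, B-sharp, D, F-double-sharp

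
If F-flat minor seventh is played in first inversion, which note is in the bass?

Abb

F-flat minor seventh = Fb–Abb–Cb–Ebb. First inversion → third in the bass = Abb.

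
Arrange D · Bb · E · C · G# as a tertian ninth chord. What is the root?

Arranged so that each adjacent pair is a third by letter name: C – E – G# – Bb – D.
The bottom of that stack, C, is the root (this is C dominant ninth sharp five).

C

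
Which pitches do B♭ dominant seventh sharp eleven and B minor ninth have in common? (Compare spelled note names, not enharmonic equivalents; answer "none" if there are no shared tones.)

B♭ dominant seventh sharp eleven = B-flat, D, F, A-flat, E.
B minor ninth = B, D, F-sharp, A, C-sharp.
Shared: D.

D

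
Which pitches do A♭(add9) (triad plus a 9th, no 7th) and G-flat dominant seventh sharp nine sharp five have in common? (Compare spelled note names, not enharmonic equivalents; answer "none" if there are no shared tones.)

Bb

A♭(add9): Ab C Eb Bb
G-flat dominant seventh sharp nine sharp five: Gb Bb D Fb A
Common to both → Bb.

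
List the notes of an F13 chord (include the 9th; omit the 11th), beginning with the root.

F  A  C  Eb  G  D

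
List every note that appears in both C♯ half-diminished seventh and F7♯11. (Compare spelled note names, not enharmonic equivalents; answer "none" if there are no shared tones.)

C♯ half-diminished seventh = C#, E, G, B.
F7♯11 = F, A, C, Eb, B.
Shared: B.

B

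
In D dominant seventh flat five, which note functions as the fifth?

D dominant seventh flat five is built on D; its 5th is a diminished 5th above the root.
A fifth above D uses the letter A, and the diminished 5th above D is A-flat.

A-flat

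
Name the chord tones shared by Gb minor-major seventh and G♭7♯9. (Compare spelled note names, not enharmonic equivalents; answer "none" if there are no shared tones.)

G♭ – D♭

Gb minor-major seventh = G♭, B𝄫, D♭, F.
G♭7♯9 = G♭, B♭, D♭, F♭, A.
Shared: G♭, D♭.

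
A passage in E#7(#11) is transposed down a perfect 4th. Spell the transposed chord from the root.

B#, D##, F##, A#, E##

A perfect 4th down from E# is B#, so the new chord is B# dominant seventh sharp eleven.
B# — root
D## — major 3rd
F## — perfect 5th
A# — minor 7th
E## — augmented 11th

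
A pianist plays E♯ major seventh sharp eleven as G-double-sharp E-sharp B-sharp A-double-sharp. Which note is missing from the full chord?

D-double-sharp

The full E♯ major seventh sharp eleven chord is E-sharp, G-double-sharp, B-sharp, D-double-sharp, A-double-sharp.
Comparing with the voicing, the major 7th (7th) — D-double-sharp — is absent.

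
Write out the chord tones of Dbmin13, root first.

Dbmin13 is a minor thirteenth built on Db.
Root: Db
Minor 3rd (3rd): Fb
Perfect 5th (5th): Ab
Minor 7th (7th): Cb
Major 9th (9th): Eb
Perfect 11th (11th): Gb
Major 13th (13th): Bb

Db  Fb  Ab  Cb  Eb  Gb  Bb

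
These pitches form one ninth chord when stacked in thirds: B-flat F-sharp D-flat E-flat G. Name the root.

E-flat

Stacking in thirds gives E-flat – G – B-flat – D-flat – F-sharp, so E-flat is the root — E-flat dominant seventh sharp nine.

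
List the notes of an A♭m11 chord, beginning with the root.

A♭m11: minor eleventh on Ab.
Root: Ab
Minor 3rd (3rd): Cb
Perfect 5th (5th): Eb
Minor 7th (7th): Gb
Major 9th (9th): Bb
Perfect 11th (11th): Db

Ab, Cb, Eb, Gb, Bb, Db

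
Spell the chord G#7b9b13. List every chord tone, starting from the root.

G♯  B♯  D♯  F♯  A  E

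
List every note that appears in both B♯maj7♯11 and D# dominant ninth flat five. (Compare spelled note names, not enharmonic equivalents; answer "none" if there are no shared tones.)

F##

B♯maj7♯11 = B#, D##, F##, A##, E##.
D# dominant ninth flat five = D#, F##, A, C#, E#.
Shared: F##.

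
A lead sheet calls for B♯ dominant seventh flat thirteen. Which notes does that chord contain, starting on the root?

B♯ dominant seventh flat thirteen: dominant seventh flat thirteen on B♯.
B♯ — root
D𝄪 — major 3rd
F𝄪 — perfect 5th
A♯ — minor 7th
G♯ — minor 13th

B♯, D𝄪, F𝄪, A♯, G♯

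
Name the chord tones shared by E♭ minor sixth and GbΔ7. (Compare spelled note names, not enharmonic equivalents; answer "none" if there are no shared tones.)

Gb – Bb

E♭ minor sixth = Eb, Gb, Bb, C.
GbΔ7 = Gb, Bb, Db, F.
Shared: Gb, Bb.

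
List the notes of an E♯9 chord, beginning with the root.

Root E♯, quality dominant ninth:
Root: E♯
Major 3rd (3rd): G𝄪
Perfect 5th (5th): B♯
Minor 7th (7th): D♯
Major 9th (9th): F𝄪

E♯ – G𝄪 – B♯ – D♯ – F𝄪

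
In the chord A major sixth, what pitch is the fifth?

E

A major sixth is built on A; its 5th is a perfect 5th above the root.
A fifth above A uses the letter E, and the perfect 5th above A is E.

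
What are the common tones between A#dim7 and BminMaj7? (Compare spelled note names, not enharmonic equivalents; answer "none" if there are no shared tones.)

A#

A#dim7: A# C# E G
BminMaj7: B D F# A#
Common to both → A#.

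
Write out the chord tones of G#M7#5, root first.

Root G#, quality augmented major seventh:
G# — root
B# — major 3rd
D## — augmented 5th
F## — major 7th

G# – B# – D## – F##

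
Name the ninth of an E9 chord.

F♯

E9 is built on E; its 9th is a major 9th above the root.
A second above E uses the letter F, and the major 9th above E is F♯.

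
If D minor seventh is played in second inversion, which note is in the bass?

A

D minor seventh in root position is D–F–A–C.
Second inversion places the fifth in the bass, which is A.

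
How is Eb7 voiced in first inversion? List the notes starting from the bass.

In root position, Eb7 is Eb–G–Bb–Db.
First inversion puts the third (G) in the bass.

G Bb Db Eb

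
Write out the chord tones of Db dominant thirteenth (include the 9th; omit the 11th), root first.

D-flat  F  A-flat  C-flat  E-flat  B-flat

Root D-flat, quality dominant thirteenth:
Root: D-flat
Major 3rd (3rd): F
Perfect 5th (5th): A-flat
Minor 7th (7th): C-flat
Major 9th (9th): E-flat
Major 13th (13th): B-flat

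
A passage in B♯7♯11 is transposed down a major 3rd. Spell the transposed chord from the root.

G# B# D# F# C##

B# down a major 3rd → G#. New chord: G# dominant seventh sharp eleven.
Root: G#
Major 3rd (3rd): B#
Perfect 5th (5th): D#
Minor 7th (7th): F#
Augmented 11th (11th): C##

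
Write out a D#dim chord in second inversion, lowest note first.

A – D# – F#

In root position, D#dim is D#–F#–A.
Second inversion puts the fifth (A) in the bass.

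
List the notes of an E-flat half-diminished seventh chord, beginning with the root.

E-flat, G-flat, B-double-flat, D-flat

E-flat half-diminished seventh: half-diminished seventh on E-flat.
root → E-flat
3rd (minor 3rd) → G-flat
5th (diminished 5th) → B-double-flat
7th (minor 7th) → D-flat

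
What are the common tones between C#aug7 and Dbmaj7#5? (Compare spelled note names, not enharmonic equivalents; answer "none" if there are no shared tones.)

C#aug7: C# E# G## B
Dbmaj7#5: Db F A C
Common to both → none.

none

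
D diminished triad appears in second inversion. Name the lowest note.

Ab

D diminished triad = D–F–Ab. Second inversion → fifth in the bass = Ab.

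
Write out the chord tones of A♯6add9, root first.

A♯6add9 is a six-nine built on A#.
A# — root
C## — major 3rd
E# — perfect 5th
F## — major 6th
B# — major 9th

A#  C##  E#  F##  B#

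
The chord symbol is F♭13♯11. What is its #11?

Bb

F♭13♯11 is built on Fb; its 11th is an augmented 11th above the root.
A fourth above F uses the letter B, and the augmented 11th above Fb is Bb.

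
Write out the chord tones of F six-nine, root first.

F six-nine is a six-nine built on F.
root → F
3rd (major 3rd) → A
5th (perfect 5th) → C
6th (major 6th) → D
9th (major 9th) → G

F, A, C, D, G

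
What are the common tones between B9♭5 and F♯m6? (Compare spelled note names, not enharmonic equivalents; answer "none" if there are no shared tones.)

B9♭5: B D♯ F A C♯
F♯m6: F♯ A C♯ D♯
Common to both → D♯, A, C♯.

D♯  A  C♯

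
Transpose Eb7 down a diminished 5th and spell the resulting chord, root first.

A, C♯, E, G

Transposed root: E♭ → A (diminished 5th down). So we spell A dominant seventh:
Root: A
Major 3rd (3rd): C♯
Perfect 5th (5th): E
Minor 7th (7th): G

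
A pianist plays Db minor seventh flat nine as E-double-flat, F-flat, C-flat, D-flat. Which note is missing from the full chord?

Db minor seventh flat nine = D-flat, F-flat, A-flat, C-flat, E-double-flat. The voicing lacks the 5th (perfect 5th), A-flat.

A-flat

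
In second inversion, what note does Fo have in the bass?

Cb

Fo = F–Ab–Cb. Second inversion → fifth in the bass = Cb.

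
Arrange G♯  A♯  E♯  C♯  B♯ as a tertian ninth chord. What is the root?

A♯

Arranged so that each adjacent pair is a third by letter name: A♯ – C♯ – E♯ – G♯ – B♯.
The bottom of that stack, A♯, is the root (this is A♯ minor ninth).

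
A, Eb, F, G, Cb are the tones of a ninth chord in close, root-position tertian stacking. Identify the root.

F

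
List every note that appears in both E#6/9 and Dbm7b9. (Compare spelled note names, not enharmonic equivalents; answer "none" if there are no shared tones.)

E#6/9: E# G## B# C## F##
Dbm7b9: Db Fb Ab Cb Ebb
Common to both → none.

none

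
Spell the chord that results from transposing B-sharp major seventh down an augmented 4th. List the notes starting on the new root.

B# down an augmented 4th → F#. New chord: F# major seventh.
F# — root
A# — major 3rd
C# — perfect 5th
E# — major 7th

F#  A#  C#  E#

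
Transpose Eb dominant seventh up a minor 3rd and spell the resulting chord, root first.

G-flat, B-flat, D-flat, F-flat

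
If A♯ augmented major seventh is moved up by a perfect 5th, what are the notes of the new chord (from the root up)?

Transposed root: A♯ → E♯ (perfect 5th up). So we spell E♯ augmented major seventh:
root → E♯
3rd (major 3rd) → G𝄪
5th (augmented 5th) → B𝄪
7th (major 7th) → D𝄪

E♯  G𝄪  B𝄪  D𝄪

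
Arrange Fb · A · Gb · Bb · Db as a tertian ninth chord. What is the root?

Gb

Arranged so that each adjacent pair is a third by letter name: Gb – Bb – Db – Fb – A.
The bottom of that stack, Gb, is the root (this is Gb dominant seventh sharp nine).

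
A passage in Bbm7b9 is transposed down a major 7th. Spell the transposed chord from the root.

Cb  Ebb  Gb  Bbb  Dbb

Bb down a major 7th → Cb. New chord: Cb minor seventh flat nine.
root → Cb
3rd (minor 3rd) → Ebb
5th (perfect 5th) → Gb
7th (minor 7th) → Bbb
9th (minor 9th) → Dbb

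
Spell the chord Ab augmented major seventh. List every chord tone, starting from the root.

A-flat – C – E – G

Root A-flat, quality augmented major seventh:
- root: A-flat
- major 3rd: C
- augmented 5th: E
- major 7th: G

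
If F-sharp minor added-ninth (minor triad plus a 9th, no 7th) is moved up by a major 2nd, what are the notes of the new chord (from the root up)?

F-sharp up a major 2nd → G-sharp. New chord: G-sharp minor added-ninth.
G-sharp — root
B — minor 3rd
D-sharp — perfect 5th
A-sharp — major 9th

G-sharp – B – D-sharp – A-sharp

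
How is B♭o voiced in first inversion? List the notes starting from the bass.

B♭o = Bb–Db–Fb; first inversion → third (Db) lowest.

Db, Fb, Bb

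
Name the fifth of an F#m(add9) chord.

Root of F#m(add9) = F#. The 5th is a perfect 5th: F# up a perfect 5th → C#.

C#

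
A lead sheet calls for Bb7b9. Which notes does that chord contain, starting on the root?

Bb7b9 is a dominant seventh flat nine built on Bb.
root → Bb
3rd (major 3rd) → D
5th (perfect 5th) → F
7th (minor 7th) → Ab
9th (minor 9th) → Cb

Bb  D  F  Ab  Cb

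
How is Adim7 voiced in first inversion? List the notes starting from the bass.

In root position, Adim7 is A–C–Eb–Gb.
First inversion puts the third (C) in the bass.

C, Eb, Gb, A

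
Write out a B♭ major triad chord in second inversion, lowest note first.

F  B-flat  D

B♭ major triad = B-flat–D–F; second inversion → fifth (F) lowest.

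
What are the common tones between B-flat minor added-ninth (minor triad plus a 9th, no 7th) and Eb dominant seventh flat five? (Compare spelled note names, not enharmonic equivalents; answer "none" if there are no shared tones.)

B-flat minor added-ninth = B-flat, D-flat, F, C.
Eb dominant seventh flat five = E-flat, G, B-double-flat, D-flat.
Shared: D-flat.

D-flat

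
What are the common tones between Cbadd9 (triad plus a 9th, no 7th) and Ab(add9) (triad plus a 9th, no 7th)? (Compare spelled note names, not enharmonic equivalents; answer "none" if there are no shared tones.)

Cbadd9 = Cb, Eb, Gb, Db.
Ab(add9) = Ab, C, Eb, Bb.
Shared: Eb.

Eb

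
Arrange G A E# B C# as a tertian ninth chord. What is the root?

Stacking in thirds gives A – C# – E# – G – B, so A is the root — A dominant ninth sharp five.

A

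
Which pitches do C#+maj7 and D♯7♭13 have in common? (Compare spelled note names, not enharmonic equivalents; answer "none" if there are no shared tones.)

C#+maj7: C# E# G## B#
D♯7♭13: D# F## A# C# B
Common to both → C#.

C#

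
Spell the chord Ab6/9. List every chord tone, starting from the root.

Ab6/9 is a six-nine built on Ab.
root → Ab
3rd (major 3rd) → C
5th (perfect 5th) → Eb
6th (major 6th) → F
9th (major 9th) → Bb

Ab, C, Eb, F, Bb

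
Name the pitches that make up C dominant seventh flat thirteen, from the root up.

C, E, G, Bb, Ab

C dominant seventh flat thirteen: dominant seventh flat thirteen on C.
Root: C
Major 3rd (3rd): E
Perfect 5th (5th): G
Minor 7th (7th): Bb
Minor 13th (13th): Ab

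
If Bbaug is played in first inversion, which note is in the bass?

Bbaug = Bb–D–F#. First inversion → third in the bass = D.

D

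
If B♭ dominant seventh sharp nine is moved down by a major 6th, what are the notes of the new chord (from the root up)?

D-flat, F, A-flat, C-flat, E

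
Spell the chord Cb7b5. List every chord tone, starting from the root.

Cb7b5: dominant seventh flat five on Cb.
root → Cb
3rd (major 3rd) → Eb
5th (diminished 5th) → Gbb
7th (minor 7th) → Bbb

Cb  Eb  Gbb  Bbb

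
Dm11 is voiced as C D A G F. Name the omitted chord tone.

E

Dm11 = D, F, A, C, E, G. The voicing lacks the 9th (major 9th), E.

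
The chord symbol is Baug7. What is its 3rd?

Baug7 is built on B; its 3rd is a major 3rd above the root.
A third above B uses the letter D, and the major 3rd above B is D#.

D#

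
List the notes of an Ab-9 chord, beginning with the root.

Ab Cb Eb Gb Bb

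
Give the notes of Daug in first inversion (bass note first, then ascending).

F#, A#, D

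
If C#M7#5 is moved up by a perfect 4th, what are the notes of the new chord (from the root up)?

A perfect 4th up from C♯ is F♯, so the new chord is F♯ augmented major seventh.
- root: F♯
- major 3rd: A♯
- augmented 5th: C𝄪
- major 7th: E♯

F♯, A♯, C𝄪, E♯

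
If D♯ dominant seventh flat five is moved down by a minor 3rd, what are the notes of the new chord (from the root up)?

B# – D## – F# – A#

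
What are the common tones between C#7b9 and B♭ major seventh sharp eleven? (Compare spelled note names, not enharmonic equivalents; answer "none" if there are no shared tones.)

D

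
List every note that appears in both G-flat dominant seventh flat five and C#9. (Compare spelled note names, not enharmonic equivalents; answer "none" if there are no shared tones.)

none

G-flat dominant seventh flat five: Gb Bb Dbb Fb
C#9: C# E# G# B D#
Common to both → none.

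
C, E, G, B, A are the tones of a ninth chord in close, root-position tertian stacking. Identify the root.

A

Arranged so that each adjacent pair is a third by letter name: A – C – E – G – B.
The bottom of that stack, A, is the root (this is A minor ninth).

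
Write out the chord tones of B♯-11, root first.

B♯ D♯ F𝄪 A♯ C𝄪 E♯

B♯-11 is a minor eleventh built on B♯.
Root: B♯
Minor 3rd (3rd): D♯
Perfect 5th (5th): F𝄪
Minor 7th (7th): A♯
Major 9th (9th): C𝄪
Perfect 11th (11th): E♯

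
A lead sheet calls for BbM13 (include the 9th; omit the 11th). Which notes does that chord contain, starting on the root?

Bb – D – F – A – C – G

Root Bb, quality major thirteenth:
root → Bb
3rd (major 3rd) → D
5th (perfect 5th) → F
7th (major 7th) → A
9th (major 9th) → C
13th (major 13th) → G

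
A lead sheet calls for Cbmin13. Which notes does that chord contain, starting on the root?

Cbmin13: minor thirteenth on Cb.
Cb — root
Ebb — minor 3rd
Gb — perfect 5th
Bbb — minor 7th
Db — major 9th
Fb — perfect 11th
Ab — major 13th

Cb Ebb Gb Bbb Db Fb Ab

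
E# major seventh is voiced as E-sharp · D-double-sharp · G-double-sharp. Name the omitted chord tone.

E# major seventh = E-sharp, G-double-sharp, B-sharp, D-double-sharp. The voicing lacks the 5th (perfect 5th), B-sharp.

B-sharp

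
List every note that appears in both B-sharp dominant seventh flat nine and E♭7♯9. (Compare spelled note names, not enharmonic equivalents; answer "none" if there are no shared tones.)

B-sharp dominant seventh flat nine = B♯, D𝄪, F𝄪, A♯, C♯.
E♭7♯9 = E♭, G, B♭, D♭, F♯.
Shared: none.

none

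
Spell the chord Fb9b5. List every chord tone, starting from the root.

Fb9b5 is a dominant ninth flat five built on Fb.
- root: Fb
- major 3rd: Ab
- diminished 5th: Cbb
- minor 7th: Ebb
- major 9th: Gb

Fb Ab Cbb Ebb Gb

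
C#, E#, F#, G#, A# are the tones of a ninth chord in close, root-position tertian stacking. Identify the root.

Arranged so that each adjacent pair is a third by letter name: F# – A# – C# – E# – G#.
The bottom of that stack, F#, is the root (this is F# major ninth).

F#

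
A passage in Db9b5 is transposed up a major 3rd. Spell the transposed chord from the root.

A major 3rd up from Db is F, so the new chord is F dominant ninth flat five.
root → F
3rd (major 3rd) → A
5th (diminished 5th) → Cb
7th (minor 7th) → Eb
9th (major 9th) → G

F  A  Cb  Eb  G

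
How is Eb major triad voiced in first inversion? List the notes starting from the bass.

G, Bb, Eb

In root position, Eb major triad is Eb–G–Bb.
First inversion puts the third (G) in the bass.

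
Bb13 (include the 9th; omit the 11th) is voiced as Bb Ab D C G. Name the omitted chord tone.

F

Bb13 = Bb, D, F, Ab, C, G. The voicing lacks the 5th (perfect 5th), F.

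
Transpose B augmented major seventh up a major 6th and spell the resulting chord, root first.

A major 6th up from B is G-sharp, so the new chord is G-sharp augmented major seventh.
Root: G-sharp
Major 3rd (3rd): B-sharp
Augmented 5th (5th): D-double-sharp
Major 7th (7th): F-double-sharp

G-sharp, B-sharp, D-double-sharp, F-double-sharp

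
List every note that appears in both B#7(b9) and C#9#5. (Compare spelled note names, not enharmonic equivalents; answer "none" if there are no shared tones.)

B#7(b9) = B#, D##, F##, A#, C#.
C#9#5 = C#, E#, G##, B, D#.
Shared: C#.

C#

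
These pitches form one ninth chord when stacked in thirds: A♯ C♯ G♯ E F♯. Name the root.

F♯

Arranged so that each adjacent pair is a third by letter name: F♯ – A♯ – C♯ – E – G♯.
The bottom of that stack, F♯, is the root (this is F♯ dominant ninth).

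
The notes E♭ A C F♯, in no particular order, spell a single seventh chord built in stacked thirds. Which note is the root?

F♯

Arranged so that each adjacent pair is a third by letter name: F♯ – A – C – E♭.
The bottom of that stack, F♯, is the root (this is F♯ diminished seventh).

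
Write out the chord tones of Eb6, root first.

E♭  G  B♭  C

Root E♭, quality major sixth:
Root: E♭
Major 3rd (3rd): G
Perfect 5th (5th): B♭
Major 6th (6th): C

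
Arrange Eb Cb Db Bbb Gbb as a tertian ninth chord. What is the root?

Cb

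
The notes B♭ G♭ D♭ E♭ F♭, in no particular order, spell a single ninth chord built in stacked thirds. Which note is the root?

Arranged so that each adjacent pair is a third by letter name: E♭ – G♭ – B♭ – D♭ – F♭.
The bottom of that stack, E♭, is the root (this is E♭ minor seventh flat nine).

E♭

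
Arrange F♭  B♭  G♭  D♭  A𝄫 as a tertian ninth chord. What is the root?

Stacking in thirds gives G♭ – B♭ – D♭ – F♭ – A𝄫, so G♭ is the root — G♭ dominant seventh flat nine.

G♭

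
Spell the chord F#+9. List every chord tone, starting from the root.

F# A# C## E G#

Root F#, quality dominant ninth sharp five:
root → F#
3rd (major 3rd) → A#
5th (augmented 5th) → C##
7th (minor 7th) → E
9th (major 9th) → G#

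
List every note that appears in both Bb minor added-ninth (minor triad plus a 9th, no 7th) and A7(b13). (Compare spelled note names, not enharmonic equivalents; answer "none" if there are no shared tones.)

Bb minor added-ninth: Bb Db F C
A7(b13): A C# E G F
Common to both → F.

F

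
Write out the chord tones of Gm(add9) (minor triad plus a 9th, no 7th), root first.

G, B♭, D, A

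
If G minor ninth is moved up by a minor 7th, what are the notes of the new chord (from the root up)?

F  Ab  C  Eb  G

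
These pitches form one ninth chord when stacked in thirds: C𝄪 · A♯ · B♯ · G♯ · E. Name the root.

A♯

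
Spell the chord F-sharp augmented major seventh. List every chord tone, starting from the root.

F-sharp augmented major seventh is an augmented major seventh built on F-sharp.
F-sharp — root
A-sharp — major 3rd
C-double-sharp — augmented 5th
E-sharp — major 7th

F-sharp  A-sharp  C-double-sharp  E-sharp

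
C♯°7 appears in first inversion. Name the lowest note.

E

C♯°7 in root position is C#–E–G–Bb.
First inversion places the third in the bass, which is E.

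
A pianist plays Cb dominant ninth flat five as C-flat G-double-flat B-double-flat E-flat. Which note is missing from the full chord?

The full Cb dominant ninth flat five chord is C-flat, E-flat, G-double-flat, B-double-flat, D-flat.
Comparing with the voicing, the major 9th (9th) — D-flat — is absent.

D-flat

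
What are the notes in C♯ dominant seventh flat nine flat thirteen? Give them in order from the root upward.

C#, E#, G#, B, D, A

C♯ dominant seventh flat nine flat thirteen is a dominant seventh flat nine flat thirteen built on C#.
root → C#
3rd (major 3rd) → E#
5th (perfect 5th) → G#
7th (minor 7th) → B
9th (minor 9th) → D
13th (minor 13th) → A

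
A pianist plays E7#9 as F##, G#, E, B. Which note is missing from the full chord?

The full E7#9 chord is E, G#, B, D, F##.
Comparing with the voicing, the minor 7th (7th) — D — is absent.

D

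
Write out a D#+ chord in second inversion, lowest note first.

D#+ = D#–F##–A##; second inversion → fifth (A##) lowest.

A## D# F##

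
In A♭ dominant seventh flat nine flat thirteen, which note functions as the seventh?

G-flat

Root of A♭ dominant seventh flat nine flat thirteen = A-flat. The 7th is a minor 7th: A-flat up a minor 7th → G-flat.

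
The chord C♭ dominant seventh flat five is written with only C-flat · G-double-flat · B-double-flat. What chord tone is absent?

E-flat

C♭ dominant seventh flat five = C-flat, E-flat, G-double-flat, B-double-flat. The voicing lacks the 3rd (major 3rd), E-flat.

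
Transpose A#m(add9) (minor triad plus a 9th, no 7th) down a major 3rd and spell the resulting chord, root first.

F#  A  C#  G#

Transposed root: A# → F# (major 3rd down). So we spell F# minor added-ninth:
Root: F#
Minor 3rd (3rd): A
Perfect 5th (5th): C#
Major 9th (9th): G#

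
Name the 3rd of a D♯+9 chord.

D♯+9 is built on D#; its 3rd is a major 3rd above the root.
A third above D uses the letter F, and the major 3rd above D# is F##.

F##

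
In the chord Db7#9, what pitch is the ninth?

E

Root of Db7#9 = Db. The 9th is an augmented 9th: Db up an augmented 9th → E.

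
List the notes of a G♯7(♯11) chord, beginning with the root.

G# B# D# F# C##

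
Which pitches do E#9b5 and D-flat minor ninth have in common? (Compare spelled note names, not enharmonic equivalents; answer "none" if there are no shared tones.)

E#9b5 = E#, G##, B, D#, F##.
D-flat minor ninth = Db, Fb, Ab, Cb, Eb.
Shared: none.

none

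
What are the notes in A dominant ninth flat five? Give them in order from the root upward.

A – C# – Eb – G – B

A dominant ninth flat five: dominant ninth flat five on A.
Root: A
Major 3rd (3rd): C#
Diminished 5th (5th): Eb
Minor 7th (7th): G
Major 9th (9th): B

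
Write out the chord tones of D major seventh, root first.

D F-sharp A C-sharp

Root D, quality major seventh:
Root: D
Major 3rd (3rd): F-sharp
Perfect 5th (5th): A
Major 7th (7th): C-sharp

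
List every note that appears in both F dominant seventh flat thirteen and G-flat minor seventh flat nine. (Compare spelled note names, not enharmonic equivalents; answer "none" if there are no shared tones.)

D-flat

F dominant seventh flat thirteen = F, A, C, E-flat, D-flat.
G-flat minor seventh flat nine = G-flat, B-double-flat, D-flat, F-flat, A-double-flat.
Shared: D-flat.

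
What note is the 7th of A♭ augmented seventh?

Root of A♭ augmented seventh = Ab. The 7th is a minor 7th: Ab up a minor 7th → Gb.

Gb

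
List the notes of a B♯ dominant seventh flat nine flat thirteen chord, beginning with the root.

B♯ dominant seventh flat nine flat thirteen is a dominant seventh flat nine flat thirteen built on B-sharp.
B-sharp — root
D-double-sharp — major 3rd
F-double-sharp — perfect 5th
A-sharp — minor 7th
C-sharp — minor 9th
G-sharp — minor 13th

B-sharp D-double-sharp F-double-sharp A-sharp C-sharp G-sharp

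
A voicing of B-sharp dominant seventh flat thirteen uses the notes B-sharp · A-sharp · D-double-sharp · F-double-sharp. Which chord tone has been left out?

The full B-sharp dominant seventh flat thirteen chord is B-sharp, D-double-sharp, F-double-sharp, A-sharp, G-sharp.
Comparing with the voicing, the minor 13th (13th) — G-sharp — is absent.

G-sharp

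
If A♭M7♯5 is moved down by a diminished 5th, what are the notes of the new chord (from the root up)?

D, F#, A#, C#

A diminished 5th down from Ab is D, so the new chord is D augmented major seventh.
D — root
F# — major 3rd
A# — augmented 5th
C# — major 7th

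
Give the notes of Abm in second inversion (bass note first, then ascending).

Eb, Ab, Cb

Abm = Ab–Cb–Eb; second inversion → fifth (Eb) lowest.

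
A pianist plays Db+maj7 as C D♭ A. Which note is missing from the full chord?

Db+maj7 = D♭, F, A, C. The voicing lacks the 3rd (major 3rd), F.

F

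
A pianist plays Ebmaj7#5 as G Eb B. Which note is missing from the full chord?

D

The full Ebmaj7#5 chord is Eb, G, B, D.
Comparing with the voicing, the major 7th (7th) — D — is absent.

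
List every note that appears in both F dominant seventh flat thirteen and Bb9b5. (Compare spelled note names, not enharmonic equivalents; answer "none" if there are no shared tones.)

C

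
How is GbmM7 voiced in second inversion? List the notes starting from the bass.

Db, F, Gb, Bbb

In root position, GbmM7 is Gb–Bbb–Db–F.
Second inversion puts the fifth (Db) in the bass.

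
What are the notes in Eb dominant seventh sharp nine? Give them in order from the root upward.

Root E-flat, quality dominant seventh sharp nine:
root → E-flat
3rd (major 3rd) → G
5th (perfect 5th) → B-flat
7th (minor 7th) → D-flat
9th (augmented 9th) → F-sharp

E-flat – G – B-flat – D-flat – F-sharp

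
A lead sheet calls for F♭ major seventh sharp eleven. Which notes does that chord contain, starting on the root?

F♭ major seventh sharp eleven is a major seventh sharp eleven built on F-flat.
- root: F-flat
- major 3rd: A-flat
- perfect 5th: C-flat
- major 7th: E-flat
- augmented 11th: B-flat

F-flat, A-flat, C-flat, E-flat, B-flat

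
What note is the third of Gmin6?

Root of Gmin6 = G. The 3rd is a minor 3rd: G up a minor 3rd → Bb.

Bb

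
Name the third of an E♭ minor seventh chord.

G-flat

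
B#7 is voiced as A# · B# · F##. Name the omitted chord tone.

The full B#7 chord is B#, D##, F##, A#.
Comparing with the voicing, the major 3rd (3rd) — D## — is absent.

D##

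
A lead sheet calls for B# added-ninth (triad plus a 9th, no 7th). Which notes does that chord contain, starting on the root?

B-sharp, D-double-sharp, F-double-sharp, C-double-sharp

Root B-sharp, quality added-ninth:
B-sharp — root
D-double-sharp — major 3rd
F-double-sharp — perfect 5th
C-double-sharp — major 9th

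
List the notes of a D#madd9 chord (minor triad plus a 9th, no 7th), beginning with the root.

D# – F# – A# – E#

D#madd9: minor added-ninth on D#.
D# — root
F# — minor 3rd
A# — perfect 5th
E# — major 9th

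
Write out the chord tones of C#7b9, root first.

C#, E#, G#, B, D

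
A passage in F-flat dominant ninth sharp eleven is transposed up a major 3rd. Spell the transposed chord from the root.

A-flat C E-flat G-flat B-flat D

A major 3rd up from F-flat is A-flat, so the new chord is A-flat dominant ninth sharp eleven.
A-flat — root
C — major 3rd
E-flat — perfect 5th
G-flat — minor 7th
B-flat — major 9th
D — augmented 11th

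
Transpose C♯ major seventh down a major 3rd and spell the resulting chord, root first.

A  C-sharp  E  G-sharp

C-sharp down a major 3rd → A. New chord: A major seventh.
root → A
3rd (major 3rd) → C-sharp
5th (perfect 5th) → E
7th (major 7th) → G-sharp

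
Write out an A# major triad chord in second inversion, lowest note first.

E#, A#, C##

A# major triad = A#–C##–E#; second inversion → fifth (E#) lowest.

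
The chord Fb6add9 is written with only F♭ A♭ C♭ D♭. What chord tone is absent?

G♭

The full Fb6add9 chord is F♭, A♭, C♭, D♭, G♭.
Comparing with the voicing, the major 9th (9th) — G♭ — is absent.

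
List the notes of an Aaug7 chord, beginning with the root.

A C# E# G

Root A, quality augmented seventh:
A — root
C# — major 3rd
E# — augmented 5th
G — minor 7th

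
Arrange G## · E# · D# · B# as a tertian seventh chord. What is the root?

Stacking in thirds gives E# – G## – B# – D#, so E# is the root — E# dominant seventh.

E#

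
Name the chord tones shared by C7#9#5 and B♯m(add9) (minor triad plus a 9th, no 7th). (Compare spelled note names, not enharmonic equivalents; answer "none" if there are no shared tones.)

D#

C7#9#5 = C, E, G#, Bb, D#.
B♯m(add9) = B#, D#, F##, C##.
Shared: D#.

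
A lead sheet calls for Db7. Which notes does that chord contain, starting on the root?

Db7 is a dominant seventh built on Db.
root → Db
3rd (major 3rd) → F
5th (perfect 5th) → Ab
7th (minor 7th) → Cb

Db, F, Ab, Cb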